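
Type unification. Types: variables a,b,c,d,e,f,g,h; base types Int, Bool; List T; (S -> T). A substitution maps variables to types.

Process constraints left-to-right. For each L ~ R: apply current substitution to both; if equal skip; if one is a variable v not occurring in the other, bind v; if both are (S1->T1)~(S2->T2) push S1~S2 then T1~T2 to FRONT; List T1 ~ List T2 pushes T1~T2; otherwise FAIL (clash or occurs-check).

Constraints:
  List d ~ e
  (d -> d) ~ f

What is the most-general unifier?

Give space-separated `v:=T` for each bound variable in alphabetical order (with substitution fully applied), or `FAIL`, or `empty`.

Answer: e:=List d f:=(d -> d)

Derivation:
step 1: unify List d ~ e  [subst: {-} | 1 pending]
  bind e := List d
step 2: unify (d -> d) ~ f  [subst: {e:=List d} | 0 pending]
  bind f := (d -> d)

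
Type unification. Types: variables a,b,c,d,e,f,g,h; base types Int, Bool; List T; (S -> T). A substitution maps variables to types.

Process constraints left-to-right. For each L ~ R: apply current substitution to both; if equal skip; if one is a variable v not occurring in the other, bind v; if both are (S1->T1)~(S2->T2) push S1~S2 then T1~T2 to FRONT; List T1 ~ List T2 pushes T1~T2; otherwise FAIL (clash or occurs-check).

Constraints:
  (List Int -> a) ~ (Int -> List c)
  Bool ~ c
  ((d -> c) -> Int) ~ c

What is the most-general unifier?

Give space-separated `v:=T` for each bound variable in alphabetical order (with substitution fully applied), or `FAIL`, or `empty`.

Answer: FAIL

Derivation:
step 1: unify (List Int -> a) ~ (Int -> List c)  [subst: {-} | 2 pending]
  -> decompose arrow: push List Int~Int, a~List c
step 2: unify List Int ~ Int  [subst: {-} | 3 pending]
  clash: List Int vs Int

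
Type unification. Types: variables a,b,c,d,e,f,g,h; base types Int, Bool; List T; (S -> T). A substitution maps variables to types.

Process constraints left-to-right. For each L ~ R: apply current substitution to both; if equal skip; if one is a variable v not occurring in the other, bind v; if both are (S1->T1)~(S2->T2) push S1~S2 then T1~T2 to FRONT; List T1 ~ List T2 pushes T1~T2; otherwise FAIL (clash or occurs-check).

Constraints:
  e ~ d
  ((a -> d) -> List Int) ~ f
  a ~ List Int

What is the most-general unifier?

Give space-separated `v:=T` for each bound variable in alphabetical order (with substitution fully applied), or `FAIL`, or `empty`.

Answer: a:=List Int e:=d f:=((List Int -> d) -> List Int)

Derivation:
step 1: unify e ~ d  [subst: {-} | 2 pending]
  bind e := d
step 2: unify ((a -> d) -> List Int) ~ f  [subst: {e:=d} | 1 pending]
  bind f := ((a -> d) -> List Int)
step 3: unify a ~ List Int  [subst: {e:=d, f:=((a -> d) -> List Int)} | 0 pending]
  bind a := List Int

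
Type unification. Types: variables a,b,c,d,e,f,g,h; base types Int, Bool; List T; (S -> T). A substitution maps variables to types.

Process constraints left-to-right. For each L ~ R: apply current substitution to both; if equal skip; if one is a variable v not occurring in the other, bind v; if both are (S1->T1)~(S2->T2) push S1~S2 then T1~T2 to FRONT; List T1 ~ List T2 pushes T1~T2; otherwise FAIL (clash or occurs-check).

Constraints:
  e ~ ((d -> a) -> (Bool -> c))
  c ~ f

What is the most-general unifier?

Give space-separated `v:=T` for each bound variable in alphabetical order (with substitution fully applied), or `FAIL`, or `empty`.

step 1: unify e ~ ((d -> a) -> (Bool -> c))  [subst: {-} | 1 pending]
  bind e := ((d -> a) -> (Bool -> c))
step 2: unify c ~ f  [subst: {e:=((d -> a) -> (Bool -> c))} | 0 pending]
  bind c := f

Answer: c:=f e:=((d -> a) -> (Bool -> f))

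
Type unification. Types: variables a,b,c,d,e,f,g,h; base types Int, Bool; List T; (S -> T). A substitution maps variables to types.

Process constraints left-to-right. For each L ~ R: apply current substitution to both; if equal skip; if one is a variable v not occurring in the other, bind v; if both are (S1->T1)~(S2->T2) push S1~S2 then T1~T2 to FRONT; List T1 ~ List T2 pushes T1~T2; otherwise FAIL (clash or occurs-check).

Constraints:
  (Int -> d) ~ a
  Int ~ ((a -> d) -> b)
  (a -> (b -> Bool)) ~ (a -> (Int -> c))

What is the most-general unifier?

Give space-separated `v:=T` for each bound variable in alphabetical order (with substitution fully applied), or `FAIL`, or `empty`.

Answer: FAIL

Derivation:
step 1: unify (Int -> d) ~ a  [subst: {-} | 2 pending]
  bind a := (Int -> d)
step 2: unify Int ~ (((Int -> d) -> d) -> b)  [subst: {a:=(Int -> d)} | 1 pending]
  clash: Int vs (((Int -> d) -> d) -> b)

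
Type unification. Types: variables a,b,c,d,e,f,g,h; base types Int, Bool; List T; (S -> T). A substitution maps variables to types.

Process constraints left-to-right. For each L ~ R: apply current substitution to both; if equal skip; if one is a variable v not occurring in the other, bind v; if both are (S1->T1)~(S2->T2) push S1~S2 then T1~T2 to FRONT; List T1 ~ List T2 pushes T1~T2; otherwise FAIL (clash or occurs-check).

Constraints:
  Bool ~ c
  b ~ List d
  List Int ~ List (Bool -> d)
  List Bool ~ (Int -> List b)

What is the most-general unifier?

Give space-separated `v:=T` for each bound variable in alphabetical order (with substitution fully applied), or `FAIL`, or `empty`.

Answer: FAIL

Derivation:
step 1: unify Bool ~ c  [subst: {-} | 3 pending]
  bind c := Bool
step 2: unify b ~ List d  [subst: {c:=Bool} | 2 pending]
  bind b := List d
step 3: unify List Int ~ List (Bool -> d)  [subst: {c:=Bool, b:=List d} | 1 pending]
  -> decompose List: push Int~(Bool -> d)
step 4: unify Int ~ (Bool -> d)  [subst: {c:=Bool, b:=List d} | 1 pending]
  clash: Int vs (Bool -> d)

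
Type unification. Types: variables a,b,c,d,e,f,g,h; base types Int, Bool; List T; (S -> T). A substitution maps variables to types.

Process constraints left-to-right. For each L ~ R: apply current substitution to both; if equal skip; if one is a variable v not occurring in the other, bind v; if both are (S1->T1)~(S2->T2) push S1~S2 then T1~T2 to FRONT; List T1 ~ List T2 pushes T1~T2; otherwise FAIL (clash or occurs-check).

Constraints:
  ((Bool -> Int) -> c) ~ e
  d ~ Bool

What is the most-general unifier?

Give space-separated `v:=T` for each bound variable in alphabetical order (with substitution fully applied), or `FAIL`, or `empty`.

Answer: d:=Bool e:=((Bool -> Int) -> c)

Derivation:
step 1: unify ((Bool -> Int) -> c) ~ e  [subst: {-} | 1 pending]
  bind e := ((Bool -> Int) -> c)
step 2: unify d ~ Bool  [subst: {e:=((Bool -> Int) -> c)} | 0 pending]
  bind d := Bool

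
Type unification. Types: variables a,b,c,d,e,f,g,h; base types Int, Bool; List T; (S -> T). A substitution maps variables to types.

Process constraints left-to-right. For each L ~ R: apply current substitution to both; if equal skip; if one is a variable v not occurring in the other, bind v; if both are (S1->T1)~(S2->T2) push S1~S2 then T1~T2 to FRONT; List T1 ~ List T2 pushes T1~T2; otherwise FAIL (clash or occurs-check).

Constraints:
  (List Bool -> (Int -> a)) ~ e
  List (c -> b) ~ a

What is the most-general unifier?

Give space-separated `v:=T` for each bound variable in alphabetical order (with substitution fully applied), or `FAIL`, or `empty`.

Answer: a:=List (c -> b) e:=(List Bool -> (Int -> List (c -> b)))

Derivation:
step 1: unify (List Bool -> (Int -> a)) ~ e  [subst: {-} | 1 pending]
  bind e := (List Bool -> (Int -> a))
step 2: unify List (c -> b) ~ a  [subst: {e:=(List Bool -> (Int -> a))} | 0 pending]
  bind a := List (c -> b)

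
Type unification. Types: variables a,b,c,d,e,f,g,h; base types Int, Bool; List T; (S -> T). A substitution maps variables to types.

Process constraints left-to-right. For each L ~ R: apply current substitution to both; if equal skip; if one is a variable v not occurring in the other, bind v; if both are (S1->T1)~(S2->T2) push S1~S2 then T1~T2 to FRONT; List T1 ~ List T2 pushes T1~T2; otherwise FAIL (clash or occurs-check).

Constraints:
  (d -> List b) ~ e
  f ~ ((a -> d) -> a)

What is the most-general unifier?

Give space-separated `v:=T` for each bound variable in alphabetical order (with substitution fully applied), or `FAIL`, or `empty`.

Answer: e:=(d -> List b) f:=((a -> d) -> a)

Derivation:
step 1: unify (d -> List b) ~ e  [subst: {-} | 1 pending]
  bind e := (d -> List b)
step 2: unify f ~ ((a -> d) -> a)  [subst: {e:=(d -> List b)} | 0 pending]
  bind f := ((a -> d) -> a)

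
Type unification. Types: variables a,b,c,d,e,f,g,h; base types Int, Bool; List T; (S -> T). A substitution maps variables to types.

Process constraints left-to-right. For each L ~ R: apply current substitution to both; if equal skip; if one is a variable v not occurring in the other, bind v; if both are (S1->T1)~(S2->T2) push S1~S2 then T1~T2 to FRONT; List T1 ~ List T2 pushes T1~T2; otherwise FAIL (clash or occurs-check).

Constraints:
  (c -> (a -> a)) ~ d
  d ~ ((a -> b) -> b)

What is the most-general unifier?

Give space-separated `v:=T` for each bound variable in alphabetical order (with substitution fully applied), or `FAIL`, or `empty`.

Answer: b:=(a -> a) c:=(a -> (a -> a)) d:=((a -> (a -> a)) -> (a -> a))

Derivation:
step 1: unify (c -> (a -> a)) ~ d  [subst: {-} | 1 pending]
  bind d := (c -> (a -> a))
step 2: unify (c -> (a -> a)) ~ ((a -> b) -> b)  [subst: {d:=(c -> (a -> a))} | 0 pending]
  -> decompose arrow: push c~(a -> b), (a -> a)~b
step 3: unify c ~ (a -> b)  [subst: {d:=(c -> (a -> a))} | 1 pending]
  bind c := (a -> b)
step 4: unify (a -> a) ~ b  [subst: {d:=(c -> (a -> a)), c:=(a -> b)} | 0 pending]
  bind b := (a -> a)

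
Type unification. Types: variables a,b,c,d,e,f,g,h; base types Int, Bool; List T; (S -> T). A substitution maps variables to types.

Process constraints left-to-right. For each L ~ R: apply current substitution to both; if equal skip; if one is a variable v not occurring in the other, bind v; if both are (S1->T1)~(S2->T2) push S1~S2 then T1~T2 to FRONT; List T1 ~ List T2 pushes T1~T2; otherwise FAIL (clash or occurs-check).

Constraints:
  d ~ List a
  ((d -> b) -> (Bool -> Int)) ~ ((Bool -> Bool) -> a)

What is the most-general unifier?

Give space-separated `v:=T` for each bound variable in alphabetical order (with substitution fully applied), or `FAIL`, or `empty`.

Answer: FAIL

Derivation:
step 1: unify d ~ List a  [subst: {-} | 1 pending]
  bind d := List a
step 2: unify ((List a -> b) -> (Bool -> Int)) ~ ((Bool -> Bool) -> a)  [subst: {d:=List a} | 0 pending]
  -> decompose arrow: push (List a -> b)~(Bool -> Bool), (Bool -> Int)~a
step 3: unify (List a -> b) ~ (Bool -> Bool)  [subst: {d:=List a} | 1 pending]
  -> decompose arrow: push List a~Bool, b~Bool
step 4: unify List a ~ Bool  [subst: {d:=List a} | 2 pending]
  clash: List a vs Bool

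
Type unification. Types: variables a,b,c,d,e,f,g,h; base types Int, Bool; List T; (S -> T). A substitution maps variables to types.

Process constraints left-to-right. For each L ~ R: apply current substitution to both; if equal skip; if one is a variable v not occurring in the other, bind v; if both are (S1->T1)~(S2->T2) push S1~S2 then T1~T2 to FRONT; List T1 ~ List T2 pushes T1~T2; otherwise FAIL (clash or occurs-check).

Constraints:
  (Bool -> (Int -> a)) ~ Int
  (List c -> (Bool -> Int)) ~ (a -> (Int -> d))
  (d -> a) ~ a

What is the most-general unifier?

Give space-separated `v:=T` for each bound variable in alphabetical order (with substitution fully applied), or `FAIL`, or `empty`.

Answer: FAIL

Derivation:
step 1: unify (Bool -> (Int -> a)) ~ Int  [subst: {-} | 2 pending]
  clash: (Bool -> (Int -> a)) vs Int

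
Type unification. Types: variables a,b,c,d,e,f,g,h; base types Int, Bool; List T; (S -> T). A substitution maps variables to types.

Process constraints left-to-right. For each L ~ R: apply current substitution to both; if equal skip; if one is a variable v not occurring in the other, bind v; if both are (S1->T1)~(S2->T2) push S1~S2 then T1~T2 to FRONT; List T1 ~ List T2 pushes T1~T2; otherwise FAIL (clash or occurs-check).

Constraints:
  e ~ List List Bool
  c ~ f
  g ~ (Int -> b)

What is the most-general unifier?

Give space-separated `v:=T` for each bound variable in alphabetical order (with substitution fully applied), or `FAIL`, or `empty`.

step 1: unify e ~ List List Bool  [subst: {-} | 2 pending]
  bind e := List List Bool
step 2: unify c ~ f  [subst: {e:=List List Bool} | 1 pending]
  bind c := f
step 3: unify g ~ (Int -> b)  [subst: {e:=List List Bool, c:=f} | 0 pending]
  bind g := (Int -> b)

Answer: c:=f e:=List List Bool g:=(Int -> b)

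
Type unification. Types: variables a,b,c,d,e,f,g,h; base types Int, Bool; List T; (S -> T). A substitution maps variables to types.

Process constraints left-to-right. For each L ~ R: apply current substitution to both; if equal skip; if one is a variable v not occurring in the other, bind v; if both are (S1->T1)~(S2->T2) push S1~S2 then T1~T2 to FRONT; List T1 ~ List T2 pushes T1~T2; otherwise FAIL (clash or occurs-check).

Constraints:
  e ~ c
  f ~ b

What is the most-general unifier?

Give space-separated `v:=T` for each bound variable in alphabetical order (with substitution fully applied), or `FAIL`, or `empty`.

Answer: e:=c f:=b

Derivation:
step 1: unify e ~ c  [subst: {-} | 1 pending]
  bind e := c
step 2: unify f ~ b  [subst: {e:=c} | 0 pending]
  bind f := b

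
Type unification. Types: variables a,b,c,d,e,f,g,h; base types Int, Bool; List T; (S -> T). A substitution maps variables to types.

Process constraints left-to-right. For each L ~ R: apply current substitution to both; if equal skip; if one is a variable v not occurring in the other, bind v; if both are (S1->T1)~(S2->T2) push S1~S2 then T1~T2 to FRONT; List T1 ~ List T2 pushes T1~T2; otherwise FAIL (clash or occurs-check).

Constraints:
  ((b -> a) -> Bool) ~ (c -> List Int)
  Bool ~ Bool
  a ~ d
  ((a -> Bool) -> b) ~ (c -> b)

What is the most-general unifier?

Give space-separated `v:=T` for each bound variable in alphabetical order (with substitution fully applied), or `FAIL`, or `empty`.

Answer: FAIL

Derivation:
step 1: unify ((b -> a) -> Bool) ~ (c -> List Int)  [subst: {-} | 3 pending]
  -> decompose arrow: push (b -> a)~c, Bool~List Int
step 2: unify (b -> a) ~ c  [subst: {-} | 4 pending]
  bind c := (b -> a)
step 3: unify Bool ~ List Int  [subst: {c:=(b -> a)} | 3 pending]
  clash: Bool vs List Int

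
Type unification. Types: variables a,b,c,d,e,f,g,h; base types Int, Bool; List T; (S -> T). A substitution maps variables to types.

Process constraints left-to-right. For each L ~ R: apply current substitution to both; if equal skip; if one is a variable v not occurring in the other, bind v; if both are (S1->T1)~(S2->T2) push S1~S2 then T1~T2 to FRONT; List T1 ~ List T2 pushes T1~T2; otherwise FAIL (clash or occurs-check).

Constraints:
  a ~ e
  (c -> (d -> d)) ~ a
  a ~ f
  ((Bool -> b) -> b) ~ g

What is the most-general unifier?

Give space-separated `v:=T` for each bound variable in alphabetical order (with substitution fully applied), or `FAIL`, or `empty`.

Answer: a:=(c -> (d -> d)) e:=(c -> (d -> d)) f:=(c -> (d -> d)) g:=((Bool -> b) -> b)

Derivation:
step 1: unify a ~ e  [subst: {-} | 3 pending]
  bind a := e
step 2: unify (c -> (d -> d)) ~ e  [subst: {a:=e} | 2 pending]
  bind e := (c -> (d -> d))
step 3: unify (c -> (d -> d)) ~ f  [subst: {a:=e, e:=(c -> (d -> d))} | 1 pending]
  bind f := (c -> (d -> d))
step 4: unify ((Bool -> b) -> b) ~ g  [subst: {a:=e, e:=(c -> (d -> d)), f:=(c -> (d -> d))} | 0 pending]
  bind g := ((Bool -> b) -> b)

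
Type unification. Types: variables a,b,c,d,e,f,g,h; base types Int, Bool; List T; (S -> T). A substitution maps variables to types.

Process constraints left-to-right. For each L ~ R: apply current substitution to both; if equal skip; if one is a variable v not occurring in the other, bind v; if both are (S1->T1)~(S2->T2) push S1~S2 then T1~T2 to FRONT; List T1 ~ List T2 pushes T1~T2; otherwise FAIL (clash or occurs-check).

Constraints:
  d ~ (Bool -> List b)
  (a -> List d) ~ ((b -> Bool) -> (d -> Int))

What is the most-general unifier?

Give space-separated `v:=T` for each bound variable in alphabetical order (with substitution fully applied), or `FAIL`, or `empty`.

step 1: unify d ~ (Bool -> List b)  [subst: {-} | 1 pending]
  bind d := (Bool -> List b)
step 2: unify (a -> List (Bool -> List b)) ~ ((b -> Bool) -> ((Bool -> List b) -> Int))  [subst: {d:=(Bool -> List b)} | 0 pending]
  -> decompose arrow: push a~(b -> Bool), List (Bool -> List b)~((Bool -> List b) -> Int)
step 3: unify a ~ (b -> Bool)  [subst: {d:=(Bool -> List b)} | 1 pending]
  bind a := (b -> Bool)
step 4: unify List (Bool -> List b) ~ ((Bool -> List b) -> Int)  [subst: {d:=(Bool -> List b), a:=(b -> Bool)} | 0 pending]
  clash: List (Bool -> List b) vs ((Bool -> List b) -> Int)

Answer: FAIL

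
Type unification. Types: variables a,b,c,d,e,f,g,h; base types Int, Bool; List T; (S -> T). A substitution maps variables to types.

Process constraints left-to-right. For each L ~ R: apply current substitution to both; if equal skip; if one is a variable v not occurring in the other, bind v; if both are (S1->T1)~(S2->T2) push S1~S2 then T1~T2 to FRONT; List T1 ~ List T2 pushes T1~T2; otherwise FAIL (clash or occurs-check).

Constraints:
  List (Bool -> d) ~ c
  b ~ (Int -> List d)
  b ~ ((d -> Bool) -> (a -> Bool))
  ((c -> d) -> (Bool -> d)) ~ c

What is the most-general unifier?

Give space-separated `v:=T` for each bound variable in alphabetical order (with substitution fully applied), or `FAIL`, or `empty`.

step 1: unify List (Bool -> d) ~ c  [subst: {-} | 3 pending]
  bind c := List (Bool -> d)
step 2: unify b ~ (Int -> List d)  [subst: {c:=List (Bool -> d)} | 2 pending]
  bind b := (Int -> List d)
step 3: unify (Int -> List d) ~ ((d -> Bool) -> (a -> Bool))  [subst: {c:=List (Bool -> d), b:=(Int -> List d)} | 1 pending]
  -> decompose arrow: push Int~(d -> Bool), List d~(a -> Bool)
step 4: unify Int ~ (d -> Bool)  [subst: {c:=List (Bool -> d), b:=(Int -> List d)} | 2 pending]
  clash: Int vs (d -> Bool)

Answer: FAIL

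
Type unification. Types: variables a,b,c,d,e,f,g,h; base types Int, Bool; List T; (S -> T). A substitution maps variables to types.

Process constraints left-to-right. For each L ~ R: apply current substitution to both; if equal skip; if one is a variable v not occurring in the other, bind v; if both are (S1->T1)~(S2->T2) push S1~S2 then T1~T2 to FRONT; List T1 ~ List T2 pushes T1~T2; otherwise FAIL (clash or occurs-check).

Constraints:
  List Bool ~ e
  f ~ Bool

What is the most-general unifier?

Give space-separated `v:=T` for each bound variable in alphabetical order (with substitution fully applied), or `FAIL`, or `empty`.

step 1: unify List Bool ~ e  [subst: {-} | 1 pending]
  bind e := List Bool
step 2: unify f ~ Bool  [subst: {e:=List Bool} | 0 pending]
  bind f := Bool

Answer: e:=List Bool f:=Bool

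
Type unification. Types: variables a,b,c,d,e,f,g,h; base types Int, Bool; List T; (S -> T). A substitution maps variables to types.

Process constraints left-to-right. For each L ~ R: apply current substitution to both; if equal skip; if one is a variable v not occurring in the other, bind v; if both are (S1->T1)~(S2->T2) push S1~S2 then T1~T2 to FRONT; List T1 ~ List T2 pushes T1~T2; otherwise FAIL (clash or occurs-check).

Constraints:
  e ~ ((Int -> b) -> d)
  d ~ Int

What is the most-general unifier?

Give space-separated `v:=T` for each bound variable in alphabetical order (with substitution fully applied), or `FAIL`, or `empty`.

step 1: unify e ~ ((Int -> b) -> d)  [subst: {-} | 1 pending]
  bind e := ((Int -> b) -> d)
step 2: unify d ~ Int  [subst: {e:=((Int -> b) -> d)} | 0 pending]
  bind d := Int

Answer: d:=Int e:=((Int -> b) -> Int)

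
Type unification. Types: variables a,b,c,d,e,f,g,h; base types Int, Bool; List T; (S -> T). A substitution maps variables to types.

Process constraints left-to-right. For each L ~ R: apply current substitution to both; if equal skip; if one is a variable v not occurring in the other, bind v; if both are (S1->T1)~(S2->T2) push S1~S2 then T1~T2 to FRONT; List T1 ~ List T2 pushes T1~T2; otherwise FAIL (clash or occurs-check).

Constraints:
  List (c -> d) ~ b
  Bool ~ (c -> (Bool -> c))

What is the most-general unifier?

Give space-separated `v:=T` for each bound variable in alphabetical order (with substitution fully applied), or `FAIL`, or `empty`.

step 1: unify List (c -> d) ~ b  [subst: {-} | 1 pending]
  bind b := List (c -> d)
step 2: unify Bool ~ (c -> (Bool -> c))  [subst: {b:=List (c -> d)} | 0 pending]
  clash: Bool vs (c -> (Bool -> c))

Answer: FAIL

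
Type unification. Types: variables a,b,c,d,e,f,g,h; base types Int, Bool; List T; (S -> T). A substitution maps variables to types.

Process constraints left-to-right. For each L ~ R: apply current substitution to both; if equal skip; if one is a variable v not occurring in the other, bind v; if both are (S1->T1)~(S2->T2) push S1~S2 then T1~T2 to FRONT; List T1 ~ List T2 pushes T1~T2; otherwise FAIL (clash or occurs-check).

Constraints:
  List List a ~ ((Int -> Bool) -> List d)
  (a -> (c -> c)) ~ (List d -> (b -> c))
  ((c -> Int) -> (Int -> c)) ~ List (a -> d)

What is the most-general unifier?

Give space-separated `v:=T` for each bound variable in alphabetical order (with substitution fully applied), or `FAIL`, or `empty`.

Answer: FAIL

Derivation:
step 1: unify List List a ~ ((Int -> Bool) -> List d)  [subst: {-} | 2 pending]
  clash: List List a vs ((Int -> Bool) -> List d)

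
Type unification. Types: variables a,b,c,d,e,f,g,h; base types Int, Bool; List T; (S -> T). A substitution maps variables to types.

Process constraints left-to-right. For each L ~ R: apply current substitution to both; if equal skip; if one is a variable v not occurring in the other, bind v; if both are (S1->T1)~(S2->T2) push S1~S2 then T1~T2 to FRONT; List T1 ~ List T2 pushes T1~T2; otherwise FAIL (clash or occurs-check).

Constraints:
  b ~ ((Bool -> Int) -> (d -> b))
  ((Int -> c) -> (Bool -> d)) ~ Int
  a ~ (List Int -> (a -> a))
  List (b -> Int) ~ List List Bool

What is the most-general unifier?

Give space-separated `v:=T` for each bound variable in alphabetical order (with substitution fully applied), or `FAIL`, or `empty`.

step 1: unify b ~ ((Bool -> Int) -> (d -> b))  [subst: {-} | 3 pending]
  occurs-check fail: b in ((Bool -> Int) -> (d -> b))

Answer: FAIL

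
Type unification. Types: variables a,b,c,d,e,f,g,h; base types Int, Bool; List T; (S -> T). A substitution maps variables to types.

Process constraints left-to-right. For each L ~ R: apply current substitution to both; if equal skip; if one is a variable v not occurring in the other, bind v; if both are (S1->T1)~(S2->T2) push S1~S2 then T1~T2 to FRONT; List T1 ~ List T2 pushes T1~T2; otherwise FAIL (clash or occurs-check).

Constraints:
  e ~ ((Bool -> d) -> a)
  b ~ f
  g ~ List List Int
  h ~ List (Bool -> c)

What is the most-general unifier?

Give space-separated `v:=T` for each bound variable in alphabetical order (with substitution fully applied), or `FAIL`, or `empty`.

Answer: b:=f e:=((Bool -> d) -> a) g:=List List Int h:=List (Bool -> c)

Derivation:
step 1: unify e ~ ((Bool -> d) -> a)  [subst: {-} | 3 pending]
  bind e := ((Bool -> d) -> a)
step 2: unify b ~ f  [subst: {e:=((Bool -> d) -> a)} | 2 pending]
  bind b := f
step 3: unify g ~ List List Int  [subst: {e:=((Bool -> d) -> a), b:=f} | 1 pending]
  bind g := List List Int
step 4: unify h ~ List (Bool -> c)  [subst: {e:=((Bool -> d) -> a), b:=f, g:=List List Int} | 0 pending]
  bind h := List (Bool -> c)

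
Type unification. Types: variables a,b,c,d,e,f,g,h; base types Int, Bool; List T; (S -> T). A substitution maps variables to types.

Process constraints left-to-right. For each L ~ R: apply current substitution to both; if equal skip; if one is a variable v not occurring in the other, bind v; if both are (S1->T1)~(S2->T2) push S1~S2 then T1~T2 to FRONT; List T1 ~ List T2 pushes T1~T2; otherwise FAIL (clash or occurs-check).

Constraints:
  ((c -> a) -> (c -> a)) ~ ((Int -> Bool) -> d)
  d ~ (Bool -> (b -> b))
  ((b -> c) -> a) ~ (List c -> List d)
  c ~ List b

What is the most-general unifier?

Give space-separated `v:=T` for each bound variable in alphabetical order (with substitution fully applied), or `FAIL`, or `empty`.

Answer: FAIL

Derivation:
step 1: unify ((c -> a) -> (c -> a)) ~ ((Int -> Bool) -> d)  [subst: {-} | 3 pending]
  -> decompose arrow: push (c -> a)~(Int -> Bool), (c -> a)~d
step 2: unify (c -> a) ~ (Int -> Bool)  [subst: {-} | 4 pending]
  -> decompose arrow: push c~Int, a~Bool
step 3: unify c ~ Int  [subst: {-} | 5 pending]
  bind c := Int
step 4: unify a ~ Bool  [subst: {c:=Int} | 4 pending]
  bind a := Bool
step 5: unify (Int -> Bool) ~ d  [subst: {c:=Int, a:=Bool} | 3 pending]
  bind d := (Int -> Bool)
step 6: unify (Int -> Bool) ~ (Bool -> (b -> b))  [subst: {c:=Int, a:=Bool, d:=(Int -> Bool)} | 2 pending]
  -> decompose arrow: push Int~Bool, Bool~(b -> b)
step 7: unify Int ~ Bool  [subst: {c:=Int, a:=Bool, d:=(Int -> Bool)} | 3 pending]
  clash: Int vs Bool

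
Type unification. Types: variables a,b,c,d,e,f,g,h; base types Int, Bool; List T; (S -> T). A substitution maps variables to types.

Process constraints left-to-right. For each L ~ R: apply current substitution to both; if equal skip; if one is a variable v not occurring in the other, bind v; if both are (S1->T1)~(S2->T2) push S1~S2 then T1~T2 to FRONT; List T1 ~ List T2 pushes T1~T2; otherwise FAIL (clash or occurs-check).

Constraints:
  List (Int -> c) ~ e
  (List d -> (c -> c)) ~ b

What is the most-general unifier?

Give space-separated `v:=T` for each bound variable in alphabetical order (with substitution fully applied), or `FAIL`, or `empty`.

Answer: b:=(List d -> (c -> c)) e:=List (Int -> c)

Derivation:
step 1: unify List (Int -> c) ~ e  [subst: {-} | 1 pending]
  bind e := List (Int -> c)
step 2: unify (List d -> (c -> c)) ~ b  [subst: {e:=List (Int -> c)} | 0 pending]
  bind b := (List d -> (c -> c))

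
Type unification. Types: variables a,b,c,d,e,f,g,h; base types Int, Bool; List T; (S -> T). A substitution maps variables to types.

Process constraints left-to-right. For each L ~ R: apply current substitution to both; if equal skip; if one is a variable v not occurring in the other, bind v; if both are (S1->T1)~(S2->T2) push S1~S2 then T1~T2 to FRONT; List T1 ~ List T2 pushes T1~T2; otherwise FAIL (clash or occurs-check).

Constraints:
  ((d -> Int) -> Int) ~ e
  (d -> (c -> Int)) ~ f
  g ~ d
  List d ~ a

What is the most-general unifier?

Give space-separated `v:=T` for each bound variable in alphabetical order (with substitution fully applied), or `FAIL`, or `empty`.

Answer: a:=List d e:=((d -> Int) -> Int) f:=(d -> (c -> Int)) g:=d

Derivation:
step 1: unify ((d -> Int) -> Int) ~ e  [subst: {-} | 3 pending]
  bind e := ((d -> Int) -> Int)
step 2: unify (d -> (c -> Int)) ~ f  [subst: {e:=((d -> Int) -> Int)} | 2 pending]
  bind f := (d -> (c -> Int))
step 3: unify g ~ d  [subst: {e:=((d -> Int) -> Int), f:=(d -> (c -> Int))} | 1 pending]
  bind g := d
step 4: unify List d ~ a  [subst: {e:=((d -> Int) -> Int), f:=(d -> (c -> Int)), g:=d} | 0 pending]
  bind a := List d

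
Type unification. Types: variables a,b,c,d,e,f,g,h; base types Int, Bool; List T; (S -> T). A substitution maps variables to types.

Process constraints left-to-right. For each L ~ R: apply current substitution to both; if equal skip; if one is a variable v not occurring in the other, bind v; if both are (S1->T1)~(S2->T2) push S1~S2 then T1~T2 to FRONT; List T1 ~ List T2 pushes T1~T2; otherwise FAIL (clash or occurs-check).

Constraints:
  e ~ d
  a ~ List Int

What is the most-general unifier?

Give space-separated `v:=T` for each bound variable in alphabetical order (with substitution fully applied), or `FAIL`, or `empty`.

step 1: unify e ~ d  [subst: {-} | 1 pending]
  bind e := d
step 2: unify a ~ List Int  [subst: {e:=d} | 0 pending]
  bind a := List Int

Answer: a:=List Int e:=d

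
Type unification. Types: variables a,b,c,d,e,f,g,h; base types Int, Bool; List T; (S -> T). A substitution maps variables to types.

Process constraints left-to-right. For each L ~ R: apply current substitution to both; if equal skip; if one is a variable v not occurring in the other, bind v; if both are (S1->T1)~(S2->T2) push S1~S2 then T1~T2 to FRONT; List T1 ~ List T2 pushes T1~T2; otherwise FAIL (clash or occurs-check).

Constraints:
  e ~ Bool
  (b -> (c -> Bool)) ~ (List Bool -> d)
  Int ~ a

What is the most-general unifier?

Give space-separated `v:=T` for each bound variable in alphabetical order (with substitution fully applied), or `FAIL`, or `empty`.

step 1: unify e ~ Bool  [subst: {-} | 2 pending]
  bind e := Bool
step 2: unify (b -> (c -> Bool)) ~ (List Bool -> d)  [subst: {e:=Bool} | 1 pending]
  -> decompose arrow: push b~List Bool, (c -> Bool)~d
step 3: unify b ~ List Bool  [subst: {e:=Bool} | 2 pending]
  bind b := List Bool
step 4: unify (c -> Bool) ~ d  [subst: {e:=Bool, b:=List Bool} | 1 pending]
  bind d := (c -> Bool)
step 5: unify Int ~ a  [subst: {e:=Bool, b:=List Bool, d:=(c -> Bool)} | 0 pending]
  bind a := Int

Answer: a:=Int b:=List Bool d:=(c -> Bool) e:=Bool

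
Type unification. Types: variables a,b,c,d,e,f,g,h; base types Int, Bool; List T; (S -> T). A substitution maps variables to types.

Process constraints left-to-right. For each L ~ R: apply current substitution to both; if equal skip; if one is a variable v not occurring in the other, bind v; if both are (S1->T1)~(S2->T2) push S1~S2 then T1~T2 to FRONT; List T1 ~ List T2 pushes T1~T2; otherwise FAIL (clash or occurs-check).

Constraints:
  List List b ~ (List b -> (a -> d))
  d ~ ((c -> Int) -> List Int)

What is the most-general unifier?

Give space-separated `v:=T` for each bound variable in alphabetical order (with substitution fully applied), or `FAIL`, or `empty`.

Answer: FAIL

Derivation:
step 1: unify List List b ~ (List b -> (a -> d))  [subst: {-} | 1 pending]
  clash: List List b vs (List b -> (a -> d))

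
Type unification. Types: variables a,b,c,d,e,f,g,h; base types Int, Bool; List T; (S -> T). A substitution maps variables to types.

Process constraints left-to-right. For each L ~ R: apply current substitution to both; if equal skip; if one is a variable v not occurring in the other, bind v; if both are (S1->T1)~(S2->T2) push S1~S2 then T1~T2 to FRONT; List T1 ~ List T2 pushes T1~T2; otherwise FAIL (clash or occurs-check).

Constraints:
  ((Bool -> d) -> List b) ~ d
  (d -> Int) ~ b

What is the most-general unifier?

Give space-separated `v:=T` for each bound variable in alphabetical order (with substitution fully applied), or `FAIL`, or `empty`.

step 1: unify ((Bool -> d) -> List b) ~ d  [subst: {-} | 1 pending]
  occurs-check fail

Answer: FAIL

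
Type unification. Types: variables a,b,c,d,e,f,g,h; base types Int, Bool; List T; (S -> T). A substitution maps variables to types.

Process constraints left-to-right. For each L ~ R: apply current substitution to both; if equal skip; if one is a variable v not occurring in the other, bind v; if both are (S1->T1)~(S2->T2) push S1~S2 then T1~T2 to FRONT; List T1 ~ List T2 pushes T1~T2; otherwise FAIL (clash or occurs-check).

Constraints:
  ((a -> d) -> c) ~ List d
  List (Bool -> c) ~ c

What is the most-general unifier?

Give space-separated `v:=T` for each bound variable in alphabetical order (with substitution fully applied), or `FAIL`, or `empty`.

step 1: unify ((a -> d) -> c) ~ List d  [subst: {-} | 1 pending]
  clash: ((a -> d) -> c) vs List d

Answer: FAIL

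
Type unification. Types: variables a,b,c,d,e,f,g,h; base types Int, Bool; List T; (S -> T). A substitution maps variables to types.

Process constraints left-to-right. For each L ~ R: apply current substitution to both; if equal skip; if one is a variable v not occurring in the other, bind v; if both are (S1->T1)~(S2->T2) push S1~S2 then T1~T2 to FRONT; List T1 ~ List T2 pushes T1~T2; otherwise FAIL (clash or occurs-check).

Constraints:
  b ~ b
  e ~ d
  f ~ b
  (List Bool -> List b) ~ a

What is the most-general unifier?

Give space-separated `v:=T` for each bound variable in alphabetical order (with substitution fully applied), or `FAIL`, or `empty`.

Answer: a:=(List Bool -> List b) e:=d f:=b

Derivation:
step 1: unify b ~ b  [subst: {-} | 3 pending]
  -> identical, skip
step 2: unify e ~ d  [subst: {-} | 2 pending]
  bind e := d
step 3: unify f ~ b  [subst: {e:=d} | 1 pending]
  bind f := b
step 4: unify (List Bool -> List b) ~ a  [subst: {e:=d, f:=b} | 0 pending]
  bind a := (List Bool -> List b)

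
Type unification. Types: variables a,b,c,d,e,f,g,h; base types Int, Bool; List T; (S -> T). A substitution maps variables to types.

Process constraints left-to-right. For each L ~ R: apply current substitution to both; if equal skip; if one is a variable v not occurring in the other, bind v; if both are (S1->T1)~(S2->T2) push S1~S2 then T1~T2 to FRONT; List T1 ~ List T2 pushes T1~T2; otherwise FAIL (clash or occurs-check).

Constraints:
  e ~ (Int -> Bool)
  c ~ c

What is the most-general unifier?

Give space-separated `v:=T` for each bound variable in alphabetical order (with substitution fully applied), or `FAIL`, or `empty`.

Answer: e:=(Int -> Bool)

Derivation:
step 1: unify e ~ (Int -> Bool)  [subst: {-} | 1 pending]
  bind e := (Int -> Bool)
step 2: unify c ~ c  [subst: {e:=(Int -> Bool)} | 0 pending]
  -> identical, skip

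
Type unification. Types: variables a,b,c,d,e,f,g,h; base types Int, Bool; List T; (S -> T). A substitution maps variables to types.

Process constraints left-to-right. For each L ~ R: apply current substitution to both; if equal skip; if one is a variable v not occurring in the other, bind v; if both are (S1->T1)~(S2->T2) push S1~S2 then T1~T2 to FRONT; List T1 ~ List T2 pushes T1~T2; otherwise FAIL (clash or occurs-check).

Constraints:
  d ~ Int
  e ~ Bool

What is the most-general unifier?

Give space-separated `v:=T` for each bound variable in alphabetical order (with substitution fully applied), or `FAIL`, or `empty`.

Answer: d:=Int e:=Bool

Derivation:
step 1: unify d ~ Int  [subst: {-} | 1 pending]
  bind d := Int
step 2: unify e ~ Bool  [subst: {d:=Int} | 0 pending]
  bind e := Bool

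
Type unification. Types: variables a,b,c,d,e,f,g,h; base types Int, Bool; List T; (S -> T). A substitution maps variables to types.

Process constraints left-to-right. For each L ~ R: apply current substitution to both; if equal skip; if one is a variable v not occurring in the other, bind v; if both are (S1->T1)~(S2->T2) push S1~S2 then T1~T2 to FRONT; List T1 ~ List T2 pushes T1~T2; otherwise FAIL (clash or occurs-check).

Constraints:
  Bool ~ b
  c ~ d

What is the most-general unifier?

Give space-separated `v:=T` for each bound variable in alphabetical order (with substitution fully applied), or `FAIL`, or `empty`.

step 1: unify Bool ~ b  [subst: {-} | 1 pending]
  bind b := Bool
step 2: unify c ~ d  [subst: {b:=Bool} | 0 pending]
  bind c := d

Answer: b:=Bool c:=d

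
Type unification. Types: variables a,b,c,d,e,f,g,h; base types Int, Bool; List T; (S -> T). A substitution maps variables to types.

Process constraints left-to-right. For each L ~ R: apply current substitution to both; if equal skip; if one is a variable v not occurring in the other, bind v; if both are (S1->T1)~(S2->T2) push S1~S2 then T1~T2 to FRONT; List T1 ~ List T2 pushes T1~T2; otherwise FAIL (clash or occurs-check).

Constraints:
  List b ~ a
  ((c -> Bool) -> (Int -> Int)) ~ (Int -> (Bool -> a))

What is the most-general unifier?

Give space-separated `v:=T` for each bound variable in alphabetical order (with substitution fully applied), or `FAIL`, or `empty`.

step 1: unify List b ~ a  [subst: {-} | 1 pending]
  bind a := List b
step 2: unify ((c -> Bool) -> (Int -> Int)) ~ (Int -> (Bool -> List b))  [subst: {a:=List b} | 0 pending]
  -> decompose arrow: push (c -> Bool)~Int, (Int -> Int)~(Bool -> List b)
step 3: unify (c -> Bool) ~ Int  [subst: {a:=List b} | 1 pending]
  clash: (c -> Bool) vs Int

Answer: FAIL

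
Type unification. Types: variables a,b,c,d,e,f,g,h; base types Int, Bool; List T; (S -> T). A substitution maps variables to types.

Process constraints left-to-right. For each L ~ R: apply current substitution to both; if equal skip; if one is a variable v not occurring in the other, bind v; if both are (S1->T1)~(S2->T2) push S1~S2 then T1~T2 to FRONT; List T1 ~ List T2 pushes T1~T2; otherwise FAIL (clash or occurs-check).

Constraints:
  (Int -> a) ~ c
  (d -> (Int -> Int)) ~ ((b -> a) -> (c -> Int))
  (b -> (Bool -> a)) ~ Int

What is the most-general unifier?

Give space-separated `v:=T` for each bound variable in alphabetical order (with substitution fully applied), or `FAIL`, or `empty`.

Answer: FAIL

Derivation:
step 1: unify (Int -> a) ~ c  [subst: {-} | 2 pending]
  bind c := (Int -> a)
step 2: unify (d -> (Int -> Int)) ~ ((b -> a) -> ((Int -> a) -> Int))  [subst: {c:=(Int -> a)} | 1 pending]
  -> decompose arrow: push d~(b -> a), (Int -> Int)~((Int -> a) -> Int)
step 3: unify d ~ (b -> a)  [subst: {c:=(Int -> a)} | 2 pending]
  bind d := (b -> a)
step 4: unify (Int -> Int) ~ ((Int -> a) -> Int)  [subst: {c:=(Int -> a), d:=(b -> a)} | 1 pending]
  -> decompose arrow: push Int~(Int -> a), Int~Int
step 5: unify Int ~ (Int -> a)  [subst: {c:=(Int -> a), d:=(b -> a)} | 2 pending]
  clash: Int vs (Int -> a)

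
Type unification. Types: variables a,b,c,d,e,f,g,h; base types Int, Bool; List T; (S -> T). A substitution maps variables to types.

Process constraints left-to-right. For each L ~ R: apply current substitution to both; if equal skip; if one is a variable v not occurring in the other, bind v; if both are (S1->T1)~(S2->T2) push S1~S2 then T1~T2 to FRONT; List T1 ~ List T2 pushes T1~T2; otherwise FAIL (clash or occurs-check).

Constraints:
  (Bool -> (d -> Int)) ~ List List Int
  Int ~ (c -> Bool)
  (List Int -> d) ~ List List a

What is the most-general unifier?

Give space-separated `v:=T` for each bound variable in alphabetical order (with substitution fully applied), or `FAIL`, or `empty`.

Answer: FAIL

Derivation:
step 1: unify (Bool -> (d -> Int)) ~ List List Int  [subst: {-} | 2 pending]
  clash: (Bool -> (d -> Int)) vs List List Int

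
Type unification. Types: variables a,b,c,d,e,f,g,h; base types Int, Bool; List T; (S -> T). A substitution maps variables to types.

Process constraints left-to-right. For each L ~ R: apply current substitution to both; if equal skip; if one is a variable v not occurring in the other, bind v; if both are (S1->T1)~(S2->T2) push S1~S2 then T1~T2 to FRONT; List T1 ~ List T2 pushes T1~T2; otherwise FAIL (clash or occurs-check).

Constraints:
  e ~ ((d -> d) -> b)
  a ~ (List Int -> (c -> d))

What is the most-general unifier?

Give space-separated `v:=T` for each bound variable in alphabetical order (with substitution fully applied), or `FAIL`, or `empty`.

step 1: unify e ~ ((d -> d) -> b)  [subst: {-} | 1 pending]
  bind e := ((d -> d) -> b)
step 2: unify a ~ (List Int -> (c -> d))  [subst: {e:=((d -> d) -> b)} | 0 pending]
  bind a := (List Int -> (c -> d))

Answer: a:=(List Int -> (c -> d)) e:=((d -> d) -> b)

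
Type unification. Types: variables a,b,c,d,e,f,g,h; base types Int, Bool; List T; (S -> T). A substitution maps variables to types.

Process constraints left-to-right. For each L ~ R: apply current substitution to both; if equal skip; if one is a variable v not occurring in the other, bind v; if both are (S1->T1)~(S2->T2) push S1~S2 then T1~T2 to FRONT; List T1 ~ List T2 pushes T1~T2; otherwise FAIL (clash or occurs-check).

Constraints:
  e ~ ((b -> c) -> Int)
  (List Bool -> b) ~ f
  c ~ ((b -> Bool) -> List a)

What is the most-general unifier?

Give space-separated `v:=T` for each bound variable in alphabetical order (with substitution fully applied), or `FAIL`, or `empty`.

Answer: c:=((b -> Bool) -> List a) e:=((b -> ((b -> Bool) -> List a)) -> Int) f:=(List Bool -> b)

Derivation:
step 1: unify e ~ ((b -> c) -> Int)  [subst: {-} | 2 pending]
  bind e := ((b -> c) -> Int)
step 2: unify (List Bool -> b) ~ f  [subst: {e:=((b -> c) -> Int)} | 1 pending]
  bind f := (List Bool -> b)
step 3: unify c ~ ((b -> Bool) -> List a)  [subst: {e:=((b -> c) -> Int), f:=(List Bool -> b)} | 0 pending]
  bind c := ((b -> Bool) -> List a)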